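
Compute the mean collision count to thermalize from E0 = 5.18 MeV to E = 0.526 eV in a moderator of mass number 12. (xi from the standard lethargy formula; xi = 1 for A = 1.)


xi = 1 + (A-1)^2/(2A)*ln((A-1)/(A+1)) = 0.1577690 (for A = 12)
n = ln(E0/E) / xi
n = ln(5.18e6 / 0.526) / 0.1577690
n = ln(9.847909e+06) / 0.1577690 = 102.07

102.07


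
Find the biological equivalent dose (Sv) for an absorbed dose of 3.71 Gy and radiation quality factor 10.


H = D * Q
H = 3.71 * 10
H = 37.100 Sv

37.100


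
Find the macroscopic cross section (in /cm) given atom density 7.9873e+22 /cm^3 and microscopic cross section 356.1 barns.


Sigma = N * sigma_barns * 1e-24
Sigma = 7.9873e+22 * 356.1 * 1e-24
Sigma = 28.443 /cm

28.443


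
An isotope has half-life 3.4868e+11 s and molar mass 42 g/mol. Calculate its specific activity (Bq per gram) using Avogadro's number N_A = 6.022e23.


lambda = ln(2) / t_half = ln(2) / 3.4868e+11 = 1.987918e-12 /s
SA = lambda * N_A / M
SA = 1.987918e-12 * 6.022e23 / 42
SA = 2.8503e+10 Bq/g

2.8503e+10


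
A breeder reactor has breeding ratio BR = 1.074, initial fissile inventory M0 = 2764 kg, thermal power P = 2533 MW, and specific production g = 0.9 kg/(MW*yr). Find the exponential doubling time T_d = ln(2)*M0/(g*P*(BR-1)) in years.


Breeding gain G = BR - 1 = 1.074 - 1 = 0.074
Fissile production rate = g * P * G = 0.9 * 2533 * 0.074 = 168.6978 kg/yr
T_d = ln(2) * M0 / (g * P * G)
T_d = ln(2) * 2764 / 168.6978 = 11.357 yr

11.357


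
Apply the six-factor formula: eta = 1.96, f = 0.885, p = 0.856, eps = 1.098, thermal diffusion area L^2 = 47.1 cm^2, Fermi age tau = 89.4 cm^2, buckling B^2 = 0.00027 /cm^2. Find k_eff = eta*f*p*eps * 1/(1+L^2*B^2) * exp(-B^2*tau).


k_inf = eta*f*p*eps = 1.96*0.885*0.856*1.098 = 1.630330
P_TNL = 1/(1 + L^2*B^2) = 1/(1 + 47.1*0.00027) = 0.9874427
P_FNL = exp(-B^2*tau) = exp(-0.00027*89.4) = 0.9761510
k_eff = k_inf * P_TNL * P_FNL = 1.630330 * 0.9874427 * 0.9761510
k_eff = 1.5715

1.5715


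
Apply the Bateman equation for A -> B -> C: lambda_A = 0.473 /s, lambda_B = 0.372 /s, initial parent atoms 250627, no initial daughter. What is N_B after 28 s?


N_B(t) = lambda_A * N_A0 / (lambda_B - lambda_A) * [exp(-lambda_A*t) - exp(-lambda_B*t)]
exp(-0.473*28) = 1.770940e-06; exp(-0.372*28) = 2.994944e-05
N_B = 0.473 * 250627 / (0.372 - 0.473) * (1.770940e-06 - 2.994944e-05)
N_B = 33.074

33.074


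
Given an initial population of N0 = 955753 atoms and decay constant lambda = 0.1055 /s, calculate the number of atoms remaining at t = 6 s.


N = N0 * exp(-lambda * t)
N = 955753 * exp(-0.1055 * 6)
N = 507501

507501


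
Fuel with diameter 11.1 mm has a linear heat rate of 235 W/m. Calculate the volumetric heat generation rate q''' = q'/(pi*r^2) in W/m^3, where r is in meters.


r = D / 2 / 1000 = 11.1 / 2 / 1000 = 0.00555 m
q''' = q' / (pi * r^2)
q''' = 235 / (pi * 0.00555^2)
q''' = 2.4285e+06 W/m^3

2.4285e+06


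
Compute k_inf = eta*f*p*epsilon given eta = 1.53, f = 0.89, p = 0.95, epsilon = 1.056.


k_inf = eta * f * p * epsilon
k_inf = 1.53 * 0.89 * 0.95 * 1.056
k_inf = 1.3661

1.3661


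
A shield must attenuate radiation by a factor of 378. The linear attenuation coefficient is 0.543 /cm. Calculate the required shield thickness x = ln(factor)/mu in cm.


x = ln(factor) / mu
x = ln(378) / 0.543
x = 10.930 cm

10.930


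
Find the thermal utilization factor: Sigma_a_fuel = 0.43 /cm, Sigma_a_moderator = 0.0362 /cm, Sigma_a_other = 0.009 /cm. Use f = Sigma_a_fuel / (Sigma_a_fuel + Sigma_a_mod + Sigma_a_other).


f = Sigma_a_fuel / (Sigma_a_fuel + Sigma_a_mod + Sigma_a_other)
f = 0.43 / (0.43 + 0.0362 + 0.009)
f = 0.90488

0.90488


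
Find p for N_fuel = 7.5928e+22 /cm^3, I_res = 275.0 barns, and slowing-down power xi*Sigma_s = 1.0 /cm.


p = exp(-N * I * 1e-24 / (xi*Sigma_s))
p = exp(-7.5928e+22 * 275.0 * 1e-24 / 1.0)
p = 8.5476e-10

8.5476e-10


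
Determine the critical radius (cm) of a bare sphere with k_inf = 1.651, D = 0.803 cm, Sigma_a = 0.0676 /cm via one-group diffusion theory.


L^2 = D / Sigma_a = 0.803 / 0.0676 = 11.87870 cm^2
B_m^2 = (k_inf - 1) / L^2 = (1.651 - 1) / 11.87870 = 0.05480398 /cm^2
For a bare sphere: B_g = pi/R, so R_c = pi / sqrt(B_m^2)
R_c = pi / sqrt(0.05480398) = 13.420 cm

13.420


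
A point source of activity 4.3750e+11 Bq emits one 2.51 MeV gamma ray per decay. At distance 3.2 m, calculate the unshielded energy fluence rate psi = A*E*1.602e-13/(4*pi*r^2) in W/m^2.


psi = A * E * 1.602e-13 / (4*pi*r^2)
psi = 4.3750e+11 * 2.51 * 1.602e-13 / (4*pi*3.2^2)
psi = 0.0013671 W/m^2

0.0013671


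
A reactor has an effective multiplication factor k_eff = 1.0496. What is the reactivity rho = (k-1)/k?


rho = (k_eff - 1) / k_eff
rho = (1.0496 - 1) / 1.0496
rho = 0.047256

0.047256


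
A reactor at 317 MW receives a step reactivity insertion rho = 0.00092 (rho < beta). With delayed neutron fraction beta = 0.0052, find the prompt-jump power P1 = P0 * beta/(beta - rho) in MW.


P1/P0 = beta / (beta - rho)
P1/P0 = 0.0052 / (0.0052 - 0.00092) = 1.214953
P1 = 317 * 1.214953 = 385.14 MW

385.14


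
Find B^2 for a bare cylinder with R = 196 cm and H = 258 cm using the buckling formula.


B^2 = (2.405/R)^2 + (pi/H)^2
B^2 = (2.405/196)^2 + (pi/258)^2
B^2 = 2.9884e-04 /cm^2

2.9884e-04


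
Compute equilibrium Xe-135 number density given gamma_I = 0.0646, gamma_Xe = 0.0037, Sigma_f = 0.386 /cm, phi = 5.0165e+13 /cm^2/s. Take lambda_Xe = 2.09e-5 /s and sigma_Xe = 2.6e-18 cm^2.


Xe_eq = (gamma_I + gamma_Xe) * Sigma_f * phi / (lambda_Xe + sigma_Xe * phi)
Numerator = (0.0646 + 0.0037) * 0.386 * 5.0165e+13 = 1.322540e+12
Denominator = 2.09e-5 + 2.6e-18 * 5.0165e+13 = 1.513290e-04
Xe_eq = 1.322540e+12 / 1.513290e-04 = 8.7395e+15 /cm^3

8.7395e+15


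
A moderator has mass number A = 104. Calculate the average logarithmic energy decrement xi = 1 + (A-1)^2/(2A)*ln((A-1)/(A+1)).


xi = 1 + (A-1)^2/(2A) * ln((A-1)/(A+1))
xi = 1 + (104-1)^2/(2*104) * ln((104-1)/(104 +1))
xi = 0.019108

0.019108


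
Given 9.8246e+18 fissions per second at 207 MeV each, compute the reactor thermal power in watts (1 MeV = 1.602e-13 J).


P = fission_rate * E_MeV * 1.602e-13
P = 9.8246e+18 * 207 * 1.602e-13
P = 3.2580e+08 W

3.2580e+08


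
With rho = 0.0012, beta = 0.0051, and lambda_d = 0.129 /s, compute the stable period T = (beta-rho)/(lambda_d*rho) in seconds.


T = (beta - rho) / (lambda_d * rho)
T = (0.0051 - 0.0012) / (0.129 * 0.0012)
T = 25.194 s

25.194


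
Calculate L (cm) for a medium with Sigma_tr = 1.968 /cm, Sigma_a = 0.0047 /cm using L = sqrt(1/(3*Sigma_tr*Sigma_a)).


D = 1 / (3 * Sigma_tr) = 1 / (3 * 1.968) = 0.1693767 cm
L = sqrt(D / Sigma_a)
L = sqrt(0.1693767 / 0.0047)
L = 6.0031 cm

6.0031


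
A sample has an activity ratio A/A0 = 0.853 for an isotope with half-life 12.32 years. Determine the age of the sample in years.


lambda = ln(2) / t_half = ln(2) / 12.32 = 0.05626195 /yr
t = -ln(A/A0) / lambda
t = -ln(0.853) / 0.05626195
t = 2.8260 yr

2.8260


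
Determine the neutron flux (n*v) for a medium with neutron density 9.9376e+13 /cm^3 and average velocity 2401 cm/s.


phi = n * v
phi = 9.9376e+13 * 2401
phi = 2.3860e+17 /cm^2/s

2.3860e+17


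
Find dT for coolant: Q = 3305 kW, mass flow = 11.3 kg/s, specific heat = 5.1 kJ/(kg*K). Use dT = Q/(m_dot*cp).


dT = Q / (m_dot * cp)
dT = 3305 / (11.3 * 5.1)
dT = 57.349 C

57.349


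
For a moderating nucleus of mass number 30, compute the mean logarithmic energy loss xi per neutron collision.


xi = 1 + (A-1)^2/(2A) * ln((A-1)/(A+1))
xi = 1 + (30-1)^2/(2*30) * ln((30-1)/(30 +1))
xi = 0.065209

0.065209


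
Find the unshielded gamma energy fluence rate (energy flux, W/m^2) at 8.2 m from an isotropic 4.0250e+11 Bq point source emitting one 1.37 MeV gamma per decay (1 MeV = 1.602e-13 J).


psi = A * E * 1.602e-13 / (4*pi*r^2)
psi = 4.0250e+11 * 1.37 * 1.602e-13 / (4*pi*8.2^2)
psi = 1.0455e-04 W/m^2

1.0455e-04


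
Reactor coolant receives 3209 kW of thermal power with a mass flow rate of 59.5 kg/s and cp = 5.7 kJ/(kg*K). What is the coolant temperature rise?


dT = Q / (m_dot * cp)
dT = 3209 / (59.5 * 5.7)
dT = 9.4619 C

9.4619


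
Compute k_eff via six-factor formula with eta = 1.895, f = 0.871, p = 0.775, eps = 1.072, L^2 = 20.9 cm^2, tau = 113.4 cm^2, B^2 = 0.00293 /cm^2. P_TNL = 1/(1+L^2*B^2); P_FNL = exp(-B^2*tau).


k_inf = eta*f*p*eps = 1.895*0.871*0.775*1.072 = 1.371273
P_TNL = 1/(1 + L^2*B^2) = 1/(1 + 20.9*0.00293) = 0.9422966
P_FNL = exp(-B^2*tau) = exp(-0.00293*113.4) = 0.7172994
k_eff = k_inf * P_TNL * P_FNL = 1.371273 * 0.9422966 * 0.7172994
k_eff = 0.92686

0.92686


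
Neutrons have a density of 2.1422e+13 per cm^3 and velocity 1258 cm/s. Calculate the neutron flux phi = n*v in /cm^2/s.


phi = n * v
phi = 2.1422e+13 * 1258
phi = 2.6949e+16 /cm^2/s

2.6949e+16


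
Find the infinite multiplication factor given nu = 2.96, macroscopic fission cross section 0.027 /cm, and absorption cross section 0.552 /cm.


k_inf = nu * Sigma_f / Sigma_a
k_inf = 2.96 * 0.027 / 0.552
k_inf = 0.14478

0.14478


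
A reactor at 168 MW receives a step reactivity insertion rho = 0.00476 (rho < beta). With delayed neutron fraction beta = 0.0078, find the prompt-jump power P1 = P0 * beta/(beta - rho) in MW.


P1/P0 = beta / (beta - rho)
P1/P0 = 0.0078 / (0.0078 - 0.00476) = 2.565789
P1 = 168 * 2.565789 = 431.05 MW

431.05


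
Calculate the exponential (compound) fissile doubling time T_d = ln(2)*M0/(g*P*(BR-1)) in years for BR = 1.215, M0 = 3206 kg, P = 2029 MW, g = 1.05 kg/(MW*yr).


Breeding gain G = BR - 1 = 1.215 - 1 = 0.215
Fissile production rate = g * P * G = 1.05 * 2029 * 0.215 = 458.04675 kg/yr
T_d = ln(2) * M0 / (g * P * G)
T_d = ln(2) * 3206 / 458.04675 = 4.8515 yr

4.8515


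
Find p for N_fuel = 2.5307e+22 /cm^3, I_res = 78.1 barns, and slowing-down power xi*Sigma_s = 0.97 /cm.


p = exp(-N * I * 1e-24 / (xi*Sigma_s))
p = exp(-2.5307e+22 * 78.1 * 1e-24 / 0.97)
p = 0.13034

0.13034


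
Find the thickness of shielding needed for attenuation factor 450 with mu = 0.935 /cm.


x = ln(factor) / mu
x = ln(450) / 0.935
x = 6.5340 cm

6.5340


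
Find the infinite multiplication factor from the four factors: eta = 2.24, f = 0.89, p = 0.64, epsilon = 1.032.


k_inf = eta * f * p * epsilon
k_inf = 2.24 * 0.89 * 0.64 * 1.032
k_inf = 1.3167

1.3167


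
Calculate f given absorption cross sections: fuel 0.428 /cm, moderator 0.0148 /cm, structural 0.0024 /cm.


f = Sigma_a_fuel / (Sigma_a_fuel + Sigma_a_mod + Sigma_a_other)
f = 0.428 / (0.428 + 0.0148 + 0.0024)
f = 0.96137

0.96137


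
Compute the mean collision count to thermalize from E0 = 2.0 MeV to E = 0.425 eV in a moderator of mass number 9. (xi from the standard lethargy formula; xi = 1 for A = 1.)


xi = 1 + (A-1)^2/(2A)*ln((A-1)/(A+1)) = 0.2066007 (for A = 9)
n = ln(E0/E) / xi
n = ln(2.0e6 / 0.425) / 0.2066007
n = ln(4.705882e+06) / 0.2066007 = 74.367

74.367


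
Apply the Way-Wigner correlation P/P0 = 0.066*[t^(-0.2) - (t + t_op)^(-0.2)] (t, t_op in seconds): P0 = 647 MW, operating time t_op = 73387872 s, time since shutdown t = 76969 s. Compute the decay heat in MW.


P/P0 = 0.066 * [t^(-0.2) - (t + t_op)^(-0.2)]
P/P0 = 0.066 * [76969^(-0.2) - (76969 + 73387872)^(-0.2)]
P/P0 = 0.066 * [0.1053748 - 0.02671678] = 0.005191429
P = 647 * 0.005191429 = 3.3589 MW

3.3589


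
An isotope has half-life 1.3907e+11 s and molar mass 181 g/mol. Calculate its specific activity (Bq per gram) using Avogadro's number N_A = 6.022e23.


lambda = ln(2) / t_half = ln(2) / 1.3907e+11 = 4.984160e-12 /s
SA = lambda * N_A / M
SA = 4.984160e-12 * 6.022e23 / 181
SA = 1.6583e+10 Bq/g

1.6583e+10


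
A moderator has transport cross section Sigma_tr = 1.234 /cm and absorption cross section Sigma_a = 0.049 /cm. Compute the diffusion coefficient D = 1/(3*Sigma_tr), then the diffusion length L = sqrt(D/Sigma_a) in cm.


D = 1 / (3 * Sigma_tr) = 1 / (3 * 1.234) = 0.2701243 cm
L = sqrt(D / Sigma_a)
L = sqrt(0.2701243 / 0.049)
L = 2.3479 cm

2.3479


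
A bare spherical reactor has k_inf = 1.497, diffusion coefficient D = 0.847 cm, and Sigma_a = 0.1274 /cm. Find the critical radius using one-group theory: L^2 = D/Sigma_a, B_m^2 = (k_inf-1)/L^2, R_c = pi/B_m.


L^2 = D / Sigma_a = 0.847 / 0.1274 = 6.648352 cm^2
B_m^2 = (k_inf - 1) / L^2 = (1.497 - 1) / 6.648352 = 0.07475537 /cm^2
For a bare sphere: B_g = pi/R, so R_c = pi / sqrt(B_m^2)
R_c = pi / sqrt(0.07475537) = 11.490 cm

11.490


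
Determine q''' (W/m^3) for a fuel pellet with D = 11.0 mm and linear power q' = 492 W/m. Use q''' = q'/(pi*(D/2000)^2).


r = D / 2 / 1000 = 11.0 / 2 / 1000 = 0.0055 m
q''' = q' / (pi * r^2)
q''' = 492 / (pi * 0.0055^2)
q''' = 5.1771e+06 W/m^3

5.1771e+06


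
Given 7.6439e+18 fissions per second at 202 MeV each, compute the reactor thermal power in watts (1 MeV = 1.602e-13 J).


P = fission_rate * E_MeV * 1.602e-13
P = 7.6439e+18 * 202 * 1.602e-13
P = 2.4736e+08 W

2.4736e+08


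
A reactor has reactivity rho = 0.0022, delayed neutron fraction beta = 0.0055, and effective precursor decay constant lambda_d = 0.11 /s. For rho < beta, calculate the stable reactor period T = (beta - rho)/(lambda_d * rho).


T = (beta - rho) / (lambda_d * rho)
T = (0.0055 - 0.0022) / (0.11 * 0.0022)
T = 13.636 s

13.636


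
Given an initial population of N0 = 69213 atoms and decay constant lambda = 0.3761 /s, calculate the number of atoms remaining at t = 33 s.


N = N0 * exp(-lambda * t)
N = 69213 * exp(-0.3761 * 33)
N = 0.28186

0.28186


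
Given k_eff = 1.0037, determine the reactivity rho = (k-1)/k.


rho = (k_eff - 1) / k_eff
rho = (1.0037 - 1) / 1.0037
rho = 0.0036864

0.0036864


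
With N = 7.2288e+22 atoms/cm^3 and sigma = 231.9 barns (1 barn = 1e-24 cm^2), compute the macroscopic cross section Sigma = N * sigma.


Sigma = N * sigma_barns * 1e-24
Sigma = 7.2288e+22 * 231.9 * 1e-24
Sigma = 16.764 /cm

16.764


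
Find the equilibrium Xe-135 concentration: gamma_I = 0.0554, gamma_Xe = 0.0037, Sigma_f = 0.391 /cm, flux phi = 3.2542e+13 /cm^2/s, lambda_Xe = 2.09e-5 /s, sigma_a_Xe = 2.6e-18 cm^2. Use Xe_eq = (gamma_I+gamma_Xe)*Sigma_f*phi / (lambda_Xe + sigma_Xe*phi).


Xe_eq = (gamma_I + gamma_Xe) * Sigma_f * phi / (lambda_Xe + sigma_Xe * phi)
Numerator = (0.0554 + 0.0037) * 0.391 * 3.2542e+13 = 7.519838e+11
Denominator = 2.09e-5 + 2.6e-18 * 3.2542e+13 = 1.055092e-04
Xe_eq = 7.519838e+11 / 1.055092e-04 = 7.1272e+15 /cm^3

7.1272e+15


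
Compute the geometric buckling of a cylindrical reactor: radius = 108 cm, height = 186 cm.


B^2 = (2.405/R)^2 + (pi/H)^2
B^2 = (2.405/108)^2 + (pi/186)^2
B^2 = 7.8117e-04 /cm^2

7.8117e-04


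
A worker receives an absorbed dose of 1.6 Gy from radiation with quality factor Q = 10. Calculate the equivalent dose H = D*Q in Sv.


H = D * Q
H = 1.6 * 10
H = 16.000 Sv

16.000


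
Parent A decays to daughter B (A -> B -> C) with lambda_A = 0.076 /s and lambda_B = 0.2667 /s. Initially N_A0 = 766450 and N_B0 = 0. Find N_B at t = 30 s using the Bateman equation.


N_B(t) = lambda_A * N_A0 / (lambda_B - lambda_A) * [exp(-lambda_A*t) - exp(-lambda_B*t)]
exp(-0.076*30) = 0.1022842; exp(-0.2667*30) = 3.351273e-04
N_B = 0.076 * 766450 / (0.2667 - 0.076) * (0.1022842 - 3.351273e-04)
N_B = 31141

31141


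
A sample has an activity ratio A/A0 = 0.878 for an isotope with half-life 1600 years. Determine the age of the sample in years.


lambda = ln(2) / t_half = ln(2) / 1600 = 4.332170e-04 /yr
t = -ln(A/A0) / lambda
t = -ln(0.878) / 4.332170e-04
t = 300.33 yr

300.33


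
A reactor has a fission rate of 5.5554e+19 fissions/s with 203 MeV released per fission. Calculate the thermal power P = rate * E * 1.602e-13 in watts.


P = fission_rate * E_MeV * 1.602e-13
P = 5.5554e+19 * 203 * 1.602e-13
P = 1.8066e+09 W

1.8066e+09


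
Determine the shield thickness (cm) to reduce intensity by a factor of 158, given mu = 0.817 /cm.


x = ln(factor) / mu
x = ln(158) / 0.817
x = 6.1966 cm

6.1966


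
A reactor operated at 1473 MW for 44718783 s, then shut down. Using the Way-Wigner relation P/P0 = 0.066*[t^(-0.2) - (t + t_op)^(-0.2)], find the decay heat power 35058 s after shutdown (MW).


P/P0 = 0.066 * [t^(-0.2) - (t + t_op)^(-0.2)]
P/P0 = 0.066 * [35058^(-0.2) - (35058 + 44718783)^(-0.2)]
P/P0 = 0.066 * [0.1233226 - 0.02950081] = 0.006192238
P = 1473 * 0.006192238 = 9.1212 MW

9.1212


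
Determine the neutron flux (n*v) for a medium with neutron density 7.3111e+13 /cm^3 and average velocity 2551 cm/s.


phi = n * v
phi = 7.3111e+13 * 2551
phi = 1.8651e+17 /cm^2/s

1.8651e+17


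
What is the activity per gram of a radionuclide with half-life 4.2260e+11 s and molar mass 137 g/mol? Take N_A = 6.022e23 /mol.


lambda = ln(2) / t_half = ln(2) / 4.2260e+11 = 1.640197e-12 /s
SA = lambda * N_A / M
SA = 1.640197e-12 * 6.022e23 / 137
SA = 7.2097e+09 Bq/g

7.2097e+09


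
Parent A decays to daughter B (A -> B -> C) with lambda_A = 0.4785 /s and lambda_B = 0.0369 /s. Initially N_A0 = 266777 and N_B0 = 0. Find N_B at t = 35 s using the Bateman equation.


N_B(t) = lambda_A * N_A0 / (lambda_B - lambda_A) * [exp(-lambda_A*t) - exp(-lambda_B*t)]
exp(-0.4785*35) = 5.329091e-08; exp(-0.0369*35) = 0.2748582
N_B = 0.4785 * 266777 / (0.0369 - 0.4785) * (5.329091e-08 - 0.2748582)
N_B = 79453

79453


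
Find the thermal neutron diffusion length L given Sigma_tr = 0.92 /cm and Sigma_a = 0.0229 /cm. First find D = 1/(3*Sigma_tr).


D = 1 / (3 * Sigma_tr) = 1 / (3 * 0.92) = 0.3623188 cm
L = sqrt(D / Sigma_a)
L = sqrt(0.3623188 / 0.0229)
L = 3.9777 cm

3.9777


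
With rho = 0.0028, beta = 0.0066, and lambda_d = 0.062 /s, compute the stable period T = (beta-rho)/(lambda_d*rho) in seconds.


T = (beta - rho) / (lambda_d * rho)
T = (0.0066 - 0.0028) / (0.062 * 0.0028)
T = 21.889 s

21.889


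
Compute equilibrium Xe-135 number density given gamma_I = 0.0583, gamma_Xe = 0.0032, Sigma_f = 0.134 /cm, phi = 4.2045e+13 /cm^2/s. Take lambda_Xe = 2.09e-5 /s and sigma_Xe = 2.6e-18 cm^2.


Xe_eq = (gamma_I + gamma_Xe) * Sigma_f * phi / (lambda_Xe + sigma_Xe * phi)
Numerator = (0.0583 + 0.0032) * 0.134 * 4.2045e+13 = 3.464928e+11
Denominator = 2.09e-5 + 2.6e-18 * 4.2045e+13 = 1.302170e-04
Xe_eq = 3.464928e+11 / 1.302170e-04 = 2.6609e+15 /cm^3

2.6609e+15


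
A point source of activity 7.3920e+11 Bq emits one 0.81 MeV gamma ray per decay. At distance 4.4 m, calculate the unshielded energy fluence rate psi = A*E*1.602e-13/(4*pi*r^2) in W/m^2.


psi = A * E * 1.602e-13 / (4*pi*r^2)
psi = 7.3920e+11 * 0.81 * 1.602e-13 / (4*pi*4.4^2)
psi = 3.9427e-04 W/m^2

3.9427e-04


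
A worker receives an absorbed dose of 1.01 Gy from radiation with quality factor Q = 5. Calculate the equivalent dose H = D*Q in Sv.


H = D * Q
H = 1.01 * 5
H = 5.0500 Sv

5.0500


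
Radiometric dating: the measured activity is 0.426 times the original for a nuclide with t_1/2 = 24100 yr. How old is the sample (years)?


lambda = ln(2) / t_half = ln(2) / 24100 = 2.876129e-05 /yr
t = -ln(A/A0) / lambda
t = -ln(0.426) / 2.876129e-05
t = 29669 yr

29669


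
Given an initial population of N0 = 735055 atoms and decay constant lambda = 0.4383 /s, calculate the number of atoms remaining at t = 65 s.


N = N0 * exp(-lambda * t)
N = 735055 * exp(-0.4383 * 65)
N = 3.1152e-07

3.1152e-07


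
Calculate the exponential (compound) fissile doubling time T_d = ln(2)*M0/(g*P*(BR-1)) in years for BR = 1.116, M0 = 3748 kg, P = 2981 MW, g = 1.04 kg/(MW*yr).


Breeding gain G = BR - 1 = 1.116 - 1 = 0.116
Fissile production rate = g * P * G = 1.04 * 2981 * 0.116 = 359.62784 kg/yr
T_d = ln(2) * M0 / (g * P * G)
T_d = ln(2) * 3748 / 359.62784 = 7.2239 yr

7.2239


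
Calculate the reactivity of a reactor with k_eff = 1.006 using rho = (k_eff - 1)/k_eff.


rho = (k_eff - 1) / k_eff
rho = (1.006 - 1) / 1.006
rho = 0.0059642

0.0059642


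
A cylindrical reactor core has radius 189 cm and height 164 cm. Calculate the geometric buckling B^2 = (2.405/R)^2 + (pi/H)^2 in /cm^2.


B^2 = (2.405/R)^2 + (pi/H)^2
B^2 = (2.405/189)^2 + (pi/164)^2
B^2 = 5.2888e-04 /cm^2

5.2888e-04


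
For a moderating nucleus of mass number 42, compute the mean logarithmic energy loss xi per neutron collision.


xi = 1 + (A-1)^2/(2A) * ln((A-1)/(A+1))
xi = 1 + (42-1)^2/(2*42) * ln((42-1)/(42 +1))
xi = 0.046872

0.046872


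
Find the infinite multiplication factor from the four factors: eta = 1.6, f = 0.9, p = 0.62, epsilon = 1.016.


k_inf = eta * f * p * epsilon
k_inf = 1.6 * 0.9 * 0.62 * 1.016
k_inf = 0.90708

0.90708


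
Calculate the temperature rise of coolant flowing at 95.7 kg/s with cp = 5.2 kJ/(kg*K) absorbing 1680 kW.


dT = Q / (m_dot * cp)
dT = 1680 / (95.7 * 5.2)
dT = 3.3759 C

3.3759


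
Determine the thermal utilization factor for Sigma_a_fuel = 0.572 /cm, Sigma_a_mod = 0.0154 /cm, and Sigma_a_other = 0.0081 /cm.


f = Sigma_a_fuel / (Sigma_a_fuel + Sigma_a_mod + Sigma_a_other)
f = 0.572 / (0.572 + 0.0154 + 0.0081)
f = 0.96054

0.96054


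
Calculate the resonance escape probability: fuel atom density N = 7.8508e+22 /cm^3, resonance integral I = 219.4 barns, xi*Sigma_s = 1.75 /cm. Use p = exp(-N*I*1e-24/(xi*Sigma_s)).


p = exp(-N * I * 1e-24 / (xi*Sigma_s))
p = exp(-7.8508e+22 * 219.4 * 1e-24 / 1.75)
p = 5.3136e-05

5.3136e-05


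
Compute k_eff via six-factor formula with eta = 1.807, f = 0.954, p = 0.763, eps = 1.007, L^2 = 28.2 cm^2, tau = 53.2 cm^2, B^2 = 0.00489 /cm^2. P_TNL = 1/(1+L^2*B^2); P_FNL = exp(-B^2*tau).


k_inf = eta*f*p*eps = 1.807*0.954*0.763*1.007 = 1.324526
P_TNL = 1/(1 + L^2*B^2) = 1/(1 + 28.2*0.00489) = 0.8788134
P_FNL = exp(-B^2*tau) = exp(-0.00489*53.2) = 0.7709375
k_eff = k_inf * P_TNL * P_FNL = 1.324526 * 0.8788134 * 0.7709375
k_eff = 0.89738

0.89738


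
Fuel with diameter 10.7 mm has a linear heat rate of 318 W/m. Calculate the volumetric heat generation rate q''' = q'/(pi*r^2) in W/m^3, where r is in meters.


r = D / 2 / 1000 = 10.7 / 2 / 1000 = 0.00535 m
q''' = q' / (pi * r^2)
q''' = 318 / (pi * 0.00535^2)
q''' = 3.5365e+06 W/m^3

3.5365e+06


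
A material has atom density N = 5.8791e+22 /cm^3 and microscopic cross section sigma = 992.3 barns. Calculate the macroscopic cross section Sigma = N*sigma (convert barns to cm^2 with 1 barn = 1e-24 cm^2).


Sigma = N * sigma_barns * 1e-24
Sigma = 5.8791e+22 * 992.3 * 1e-24
Sigma = 58.338 /cm

58.338


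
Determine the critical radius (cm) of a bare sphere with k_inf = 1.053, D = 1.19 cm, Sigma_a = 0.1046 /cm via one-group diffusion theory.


L^2 = D / Sigma_a = 1.19 / 0.1046 = 11.37667 cm^2
B_m^2 = (k_inf - 1) / L^2 = (1.053 - 1) / 11.37667 = 0.004658657 /cm^2
For a bare sphere: B_g = pi/R, so R_c = pi / sqrt(B_m^2)
R_c = pi / sqrt(0.004658657) = 46.028 cm

46.028


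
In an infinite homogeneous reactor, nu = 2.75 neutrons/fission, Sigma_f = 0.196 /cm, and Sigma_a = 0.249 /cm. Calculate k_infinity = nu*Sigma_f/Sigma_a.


k_inf = nu * Sigma_f / Sigma_a
k_inf = 2.75 * 0.196 / 0.249
k_inf = 2.1647

2.1647


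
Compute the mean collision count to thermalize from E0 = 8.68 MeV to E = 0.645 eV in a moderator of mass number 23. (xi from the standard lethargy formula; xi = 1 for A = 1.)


xi = 1 + (A-1)^2/(2A)*ln((A-1)/(A+1)) = 0.08448899 (for A = 23)
n = ln(E0/E) / xi
n = ln(8.68e6 / 0.645) / 0.08448899
n = ln(1.345736e+07) / 0.08448899 = 194.29

194.29


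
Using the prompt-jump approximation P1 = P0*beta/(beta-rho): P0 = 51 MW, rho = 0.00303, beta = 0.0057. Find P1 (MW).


P1/P0 = beta / (beta - rho)
P1/P0 = 0.0057 / (0.0057 - 0.00303) = 2.134831
P1 = 51 * 2.134831 = 108.88 MW

108.88


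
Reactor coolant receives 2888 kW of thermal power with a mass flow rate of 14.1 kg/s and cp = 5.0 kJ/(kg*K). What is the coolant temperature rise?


dT = Q / (m_dot * cp)
dT = 2888 / (14.1 * 5.0)
dT = 40.965 C

40.965


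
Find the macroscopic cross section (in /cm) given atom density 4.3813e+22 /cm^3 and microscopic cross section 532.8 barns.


Sigma = N * sigma_barns * 1e-24
Sigma = 4.3813e+22 * 532.8 * 1e-24
Sigma = 23.344 /cm

23.344


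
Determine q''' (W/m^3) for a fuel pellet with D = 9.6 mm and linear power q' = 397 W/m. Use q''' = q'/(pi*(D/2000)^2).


r = D / 2 / 1000 = 9.6 / 2 / 1000 = 0.0048 m
q''' = q' / (pi * r^2)
q''' = 397 / (pi * 0.0048^2)
q''' = 5.4848e+06 W/m^3

5.4848e+06


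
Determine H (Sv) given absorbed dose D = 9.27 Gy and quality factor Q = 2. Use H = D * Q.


H = D * Q
H = 9.27 * 2
H = 18.540 Sv

18.540


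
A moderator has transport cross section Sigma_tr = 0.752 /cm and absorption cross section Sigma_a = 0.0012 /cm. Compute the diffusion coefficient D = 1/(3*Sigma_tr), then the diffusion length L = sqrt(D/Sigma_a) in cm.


D = 1 / (3 * Sigma_tr) = 1 / (3 * 0.752) = 0.4432624 cm
L = sqrt(D / Sigma_a)
L = sqrt(0.4432624 / 0.0012)
L = 19.219 cm

19.219


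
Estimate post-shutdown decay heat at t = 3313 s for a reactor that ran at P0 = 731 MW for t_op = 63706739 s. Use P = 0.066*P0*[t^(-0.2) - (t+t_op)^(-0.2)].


P/P0 = 0.066 * [t^(-0.2) - (t + t_op)^(-0.2)]
P/P0 = 0.066 * [3313^(-0.2) - (3313 + 63706739)^(-0.2)]
P/P0 = 0.066 * [0.1976768 - 0.02748897] = 0.01123240
P = 731 * 0.01123240 = 8.2109 MW

8.2109


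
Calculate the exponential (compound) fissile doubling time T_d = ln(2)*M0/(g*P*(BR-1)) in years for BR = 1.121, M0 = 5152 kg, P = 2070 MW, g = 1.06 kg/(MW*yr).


Breeding gain G = BR - 1 = 1.121 - 1 = 0.121
Fissile production rate = g * P * G = 1.06 * 2070 * 0.121 = 265.4982 kg/yr
T_d = ln(2) * M0 / (g * P * G)
T_d = ln(2) * 5152 / 265.4982 = 13.451 yr

13.451


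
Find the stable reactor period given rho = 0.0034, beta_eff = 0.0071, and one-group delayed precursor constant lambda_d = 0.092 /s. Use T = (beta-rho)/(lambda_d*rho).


T = (beta - rho) / (lambda_d * rho)
T = (0.0071 - 0.0034) / (0.092 * 0.0034)
T = 11.829 s

11.829


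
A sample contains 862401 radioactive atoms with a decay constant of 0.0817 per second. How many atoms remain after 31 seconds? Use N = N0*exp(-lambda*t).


N = N0 * exp(-lambda * t)
N = 862401 * exp(-0.0817 * 31)
N = 68513

68513


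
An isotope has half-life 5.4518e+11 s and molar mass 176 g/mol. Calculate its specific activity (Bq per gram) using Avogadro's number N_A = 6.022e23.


lambda = ln(2) / t_half = ln(2) / 5.4518e+11 = 1.271410e-12 /s
SA = lambda * N_A / M
SA = 1.271410e-12 * 6.022e23 / 176
SA = 4.3502e+09 Bq/g

4.3502e+09


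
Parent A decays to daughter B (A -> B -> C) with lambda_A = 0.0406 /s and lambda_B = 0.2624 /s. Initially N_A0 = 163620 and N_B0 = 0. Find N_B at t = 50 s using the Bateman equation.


N_B(t) = lambda_A * N_A0 / (lambda_B - lambda_A) * [exp(-lambda_A*t) - exp(-lambda_B*t)]
exp(-0.0406*50) = 0.1313355; exp(-0.2624*50) = 2.004732e-06
N_B = 0.0406 * 163620 / (0.2624 - 0.0406) * (0.1313355 - 2.004732e-06)
N_B = 3933.5

3933.5


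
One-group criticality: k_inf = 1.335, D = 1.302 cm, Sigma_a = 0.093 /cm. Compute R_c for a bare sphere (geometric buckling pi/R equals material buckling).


L^2 = D / Sigma_a = 1.302 / 0.093 = 14.00000 cm^2
B_m^2 = (k_inf - 1) / L^2 = (1.335 - 1) / 14.00000 = 0.02392857 /cm^2
For a bare sphere: B_g = pi/R, so R_c = pi / sqrt(B_m^2)
R_c = pi / sqrt(0.02392857) = 20.309 cm

20.309


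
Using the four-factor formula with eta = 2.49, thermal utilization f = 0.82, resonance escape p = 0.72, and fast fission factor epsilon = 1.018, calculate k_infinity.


k_inf = eta * f * p * epsilon
k_inf = 2.49 * 0.82 * 0.72 * 1.018
k_inf = 1.4966

1.4966


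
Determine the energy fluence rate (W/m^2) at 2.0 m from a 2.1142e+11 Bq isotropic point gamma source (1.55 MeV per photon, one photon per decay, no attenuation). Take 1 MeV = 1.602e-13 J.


psi = A * E * 1.602e-13 / (4*pi*r^2)
psi = 2.1142e+11 * 1.55 * 1.602e-13 / (4*pi*2.0^2)
psi = 0.0010444 W/m^2

0.0010444


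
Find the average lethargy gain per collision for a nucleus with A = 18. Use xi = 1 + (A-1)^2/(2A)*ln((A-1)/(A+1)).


xi = 1 + (A-1)^2/(2A) * ln((A-1)/(A+1))
xi = 1 + (18-1)^2/(2*18) * ln((18-1)/(18 +1))
xi = 0.10711

0.10711


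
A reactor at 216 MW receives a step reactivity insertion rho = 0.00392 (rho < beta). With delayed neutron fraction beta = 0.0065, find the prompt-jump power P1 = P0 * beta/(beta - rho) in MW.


P1/P0 = beta / (beta - rho)
P1/P0 = 0.0065 / (0.0065 - 0.00392) = 2.519380
P1 = 216 * 2.519380 = 544.19 MW

544.19


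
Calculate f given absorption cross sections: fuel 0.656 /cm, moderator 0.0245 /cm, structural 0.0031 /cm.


f = Sigma_a_fuel / (Sigma_a_fuel + Sigma_a_mod + Sigma_a_other)
f = 0.656 / (0.656 + 0.0245 + 0.0031)
f = 0.95963

0.95963


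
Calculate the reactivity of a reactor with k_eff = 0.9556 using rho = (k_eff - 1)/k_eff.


rho = (k_eff - 1) / k_eff
rho = (0.9556 - 1) / 0.9556
rho = -0.046463

-0.046463


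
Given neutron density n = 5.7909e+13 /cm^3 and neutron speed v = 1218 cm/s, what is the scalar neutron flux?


phi = n * v
phi = 5.7909e+13 * 1218
phi = 7.0533e+16 /cm^2/s

7.0533e+16


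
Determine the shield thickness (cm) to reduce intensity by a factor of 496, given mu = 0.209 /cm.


x = ln(factor) / mu
x = ln(496) / 0.209
x = 29.697 cm

29.697


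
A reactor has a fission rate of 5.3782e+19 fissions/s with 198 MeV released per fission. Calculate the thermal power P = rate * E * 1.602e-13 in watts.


P = fission_rate * E_MeV * 1.602e-13
P = 5.3782e+19 * 198 * 1.602e-13
P = 1.7059e+09 W

1.7059e+09


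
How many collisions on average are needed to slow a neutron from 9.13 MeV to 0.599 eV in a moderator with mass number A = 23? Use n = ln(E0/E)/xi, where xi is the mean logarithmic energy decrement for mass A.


xi = 1 + (A-1)^2/(2A)*ln((A-1)/(A+1)) = 0.08448899 (for A = 23)
n = ln(E0/E) / xi
n = ln(9.13e6 / 0.599) / 0.08448899
n = ln(1.524207e+07) / 0.08448899 = 195.76

195.76


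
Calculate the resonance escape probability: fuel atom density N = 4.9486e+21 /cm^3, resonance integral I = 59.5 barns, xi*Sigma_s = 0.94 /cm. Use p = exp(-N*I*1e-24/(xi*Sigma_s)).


p = exp(-N * I * 1e-24 / (xi*Sigma_s))
p = exp(-4.9486e+21 * 59.5 * 1e-24 / 0.94)
p = 0.73108

0.73108


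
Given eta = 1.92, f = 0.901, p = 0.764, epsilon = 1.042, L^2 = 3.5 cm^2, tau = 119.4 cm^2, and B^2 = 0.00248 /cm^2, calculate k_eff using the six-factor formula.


k_inf = eta*f*p*eps = 1.92*0.901*0.764*1.042 = 1.377169
P_TNL = 1/(1 + L^2*B^2) = 1/(1 + 3.5*0.00248) = 0.9913947
P_FNL = exp(-B^2*tau) = exp(-0.00248*119.4) = 0.7437041
k_eff = k_inf * P_TNL * P_FNL = 1.377169 * 0.9913947 * 0.7437041
k_eff = 1.0154

1.0154


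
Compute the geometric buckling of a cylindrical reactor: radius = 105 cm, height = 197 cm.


B^2 = (2.405/R)^2 + (pi/H)^2
B^2 = (2.405/105)^2 + (pi/197)^2
B^2 = 7.7894e-04 /cm^2

7.7894e-04


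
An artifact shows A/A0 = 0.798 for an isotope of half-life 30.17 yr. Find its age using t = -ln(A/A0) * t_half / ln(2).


lambda = ln(2) / t_half = ln(2) / 30.17 = 0.02297472 /yr
t = -ln(A/A0) / lambda
t = -ln(0.798) / 0.02297472
t = 9.8215 yr

9.8215


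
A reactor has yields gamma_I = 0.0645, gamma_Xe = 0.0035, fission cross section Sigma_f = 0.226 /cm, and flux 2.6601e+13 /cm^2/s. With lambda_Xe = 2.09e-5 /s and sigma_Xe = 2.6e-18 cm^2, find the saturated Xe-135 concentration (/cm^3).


Xe_eq = (gamma_I + gamma_Xe) * Sigma_f * phi / (lambda_Xe + sigma_Xe * phi)
Numerator = (0.0645 + 0.0035) * 0.226 * 2.6601e+13 = 4.088042e+11
Denominator = 2.09e-5 + 2.6e-18 * 2.6601e+13 = 9.006260e-05
Xe_eq = 4.088042e+11 / 9.006260e-05 = 4.5391e+15 /cm^3

4.5391e+15


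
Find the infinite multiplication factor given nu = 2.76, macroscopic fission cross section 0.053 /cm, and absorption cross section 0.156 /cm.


k_inf = nu * Sigma_f / Sigma_a
k_inf = 2.76 * 0.053 / 0.156
k_inf = 0.93769

0.93769


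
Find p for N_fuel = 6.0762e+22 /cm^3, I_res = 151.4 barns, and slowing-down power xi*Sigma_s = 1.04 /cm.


p = exp(-N * I * 1e-24 / (xi*Sigma_s))
p = exp(-6.0762e+22 * 151.4 * 1e-24 / 1.04)
p = 1.4402e-04

1.4402e-04


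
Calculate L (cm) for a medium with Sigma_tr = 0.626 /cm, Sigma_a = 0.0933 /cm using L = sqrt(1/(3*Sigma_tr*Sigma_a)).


D = 1 / (3 * Sigma_tr) = 1 / (3 * 0.626) = 0.5324814 cm
L = sqrt(D / Sigma_a)
L = sqrt(0.5324814 / 0.0933)
L = 2.3890 cm

2.3890


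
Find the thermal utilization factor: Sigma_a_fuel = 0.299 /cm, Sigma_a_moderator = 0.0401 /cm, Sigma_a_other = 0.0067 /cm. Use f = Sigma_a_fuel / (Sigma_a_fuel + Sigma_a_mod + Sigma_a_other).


f = Sigma_a_fuel / (Sigma_a_fuel + Sigma_a_mod + Sigma_a_other)
f = 0.299 / (0.299 + 0.0401 + 0.0067)
f = 0.86466

0.86466


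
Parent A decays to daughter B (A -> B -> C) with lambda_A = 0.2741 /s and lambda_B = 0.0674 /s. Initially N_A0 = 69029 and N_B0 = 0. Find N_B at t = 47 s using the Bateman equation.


N_B(t) = lambda_A * N_A0 / (lambda_B - lambda_A) * [exp(-lambda_A*t) - exp(-lambda_B*t)]
exp(-0.2741*47) = 2.541643e-06; exp(-0.0674*47) = 0.04209611
N_B = 0.2741 * 69029 / (0.0674 - 0.2741) * (2.541643e-06 - 0.04209611)
N_B = 3853.1

3853.1


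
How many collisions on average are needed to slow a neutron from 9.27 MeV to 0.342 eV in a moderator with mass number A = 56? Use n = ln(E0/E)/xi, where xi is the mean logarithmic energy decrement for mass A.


xi = 1 + (A-1)^2/(2A)*ln((A-1)/(A+1)) = 0.03529286 (for A = 56)
n = ln(E0/E) / xi
n = ln(9.27e6 / 0.342) / 0.03529286
n = ln(2.710526e+07) / 0.03529286 = 484.95

484.95


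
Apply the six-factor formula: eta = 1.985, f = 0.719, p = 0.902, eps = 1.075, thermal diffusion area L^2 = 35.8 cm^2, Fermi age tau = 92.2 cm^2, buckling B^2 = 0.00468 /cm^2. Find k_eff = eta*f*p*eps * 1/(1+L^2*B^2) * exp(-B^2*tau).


k_inf = eta*f*p*eps = 1.985*0.719*0.902*1.075 = 1.383899
P_TNL = 1/(1 + L^2*B^2) = 1/(1 + 35.8*0.00468) = 0.8564988
P_FNL = exp(-B^2*tau) = exp(-0.00468*92.2) = 0.6495367
k_eff = k_inf * P_TNL * P_FNL = 1.383899 * 0.8564988 * 0.6495367
k_eff = 0.76990

0.76990


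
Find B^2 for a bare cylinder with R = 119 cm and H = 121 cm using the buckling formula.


B^2 = (2.405/R)^2 + (pi/H)^2
B^2 = (2.405/119)^2 + (pi/121)^2
B^2 = 0.0010826 /cm^2

0.0010826


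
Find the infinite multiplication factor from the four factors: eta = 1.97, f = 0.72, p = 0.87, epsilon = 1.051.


k_inf = eta * f * p * epsilon
k_inf = 1.97 * 0.72 * 0.87 * 1.051
k_inf = 1.2969

1.2969


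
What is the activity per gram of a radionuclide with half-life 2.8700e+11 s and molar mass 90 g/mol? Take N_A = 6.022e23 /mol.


lambda = ln(2) / t_half = ln(2) / 2.8700e+11 = 2.415147e-12 /s
SA = lambda * N_A / M
SA = 2.415147e-12 * 6.022e23 / 90
SA = 1.6160e+10 Bq/g

1.6160e+10


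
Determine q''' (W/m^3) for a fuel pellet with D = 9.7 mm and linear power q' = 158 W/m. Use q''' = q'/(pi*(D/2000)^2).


r = D / 2 / 1000 = 9.7 / 2 / 1000 = 0.00485 m
q''' = q' / (pi * r^2)
q''' = 158 / (pi * 0.00485^2)
q''' = 2.1381e+06 W/m^3

2.1381e+06


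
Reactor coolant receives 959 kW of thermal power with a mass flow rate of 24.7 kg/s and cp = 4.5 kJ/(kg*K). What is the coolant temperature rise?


dT = Q / (m_dot * cp)
dT = 959 / (24.7 * 4.5)
dT = 8.6280 C

8.6280


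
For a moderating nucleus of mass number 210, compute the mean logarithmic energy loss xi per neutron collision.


xi = 1 + (A-1)^2/(2A) * ln((A-1)/(A+1))
xi = 1 + (210-1)^2/(2*210) * ln((210-1)/(210 +1))
xi = 0.0094936

0.0094936


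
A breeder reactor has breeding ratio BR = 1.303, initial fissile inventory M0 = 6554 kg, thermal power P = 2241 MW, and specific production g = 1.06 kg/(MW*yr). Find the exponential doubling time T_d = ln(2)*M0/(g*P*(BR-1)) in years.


Breeding gain G = BR - 1 = 1.303 - 1 = 0.303
Fissile production rate = g * P * G = 1.06 * 2241 * 0.303 = 719.76438 kg/yr
T_d = ln(2) * M0 / (g * P * G)
T_d = ln(2) * 6554 / 719.76438 = 6.3116 yr

6.3116


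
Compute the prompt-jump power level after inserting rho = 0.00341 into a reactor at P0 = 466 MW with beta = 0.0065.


P1/P0 = beta / (beta - rho)
P1/P0 = 0.0065 / (0.0065 - 0.00341) = 2.103560
P1 = 466 * 2.103560 = 980.26 MW

980.26


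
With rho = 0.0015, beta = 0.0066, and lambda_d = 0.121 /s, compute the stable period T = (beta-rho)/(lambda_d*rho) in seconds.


T = (beta - rho) / (lambda_d * rho)
T = (0.0066 - 0.0015) / (0.121 * 0.0015)
T = 28.099 s

28.099


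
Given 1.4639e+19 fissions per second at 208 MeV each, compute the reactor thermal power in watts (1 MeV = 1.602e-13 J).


P = fission_rate * E_MeV * 1.602e-13
P = 1.4639e+19 * 208 * 1.602e-13
P = 4.8779e+08 W

4.8779e+08


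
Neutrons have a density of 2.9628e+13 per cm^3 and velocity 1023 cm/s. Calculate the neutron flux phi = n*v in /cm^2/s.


phi = n * v
phi = 2.9628e+13 * 1023
phi = 3.0309e+16 /cm^2/s

3.0309e+16


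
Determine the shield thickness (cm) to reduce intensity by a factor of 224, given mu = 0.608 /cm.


x = ln(factor) / mu
x = ln(224) / 0.608
x = 8.9007 cm

8.9007


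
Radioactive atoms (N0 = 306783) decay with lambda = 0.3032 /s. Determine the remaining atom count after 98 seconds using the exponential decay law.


N = N0 * exp(-lambda * t)
N = 306783 * exp(-0.3032 * 98)
N = 3.8228e-08

3.8228e-08


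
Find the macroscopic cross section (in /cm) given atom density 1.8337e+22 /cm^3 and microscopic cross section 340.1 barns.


Sigma = N * sigma_barns * 1e-24
Sigma = 1.8337e+22 * 340.1 * 1e-24
Sigma = 6.2364 /cm

6.2364


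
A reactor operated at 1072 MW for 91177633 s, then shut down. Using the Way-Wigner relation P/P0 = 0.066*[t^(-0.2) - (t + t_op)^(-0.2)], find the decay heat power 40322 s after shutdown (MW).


P/P0 = 0.066 * [t^(-0.2) - (t + t_op)^(-0.2)]
P/P0 = 0.066 * [40322^(-0.2) - (40322 + 91177633)^(-0.2)]
P/P0 = 0.066 * [0.1199200 - 0.02558491] = 0.006226116
P = 1072 * 0.006226116 = 6.6744 MW

6.6744


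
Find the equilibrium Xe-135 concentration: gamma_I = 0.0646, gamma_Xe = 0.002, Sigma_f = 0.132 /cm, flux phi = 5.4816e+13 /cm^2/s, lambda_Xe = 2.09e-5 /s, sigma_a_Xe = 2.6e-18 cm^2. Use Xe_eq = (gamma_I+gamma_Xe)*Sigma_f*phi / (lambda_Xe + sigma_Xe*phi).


Xe_eq = (gamma_I + gamma_Xe) * Sigma_f * phi / (lambda_Xe + sigma_Xe * phi)
Numerator = (0.0646 + 0.002) * 0.132 * 5.4816e+13 = 4.818984e+11
Denominator = 2.09e-5 + 2.6e-18 * 5.4816e+13 = 1.634216e-04
Xe_eq = 4.818984e+11 / 1.634216e-04 = 2.9488e+15 /cm^3

2.9488e+15


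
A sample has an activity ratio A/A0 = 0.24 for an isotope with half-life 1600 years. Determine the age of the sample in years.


lambda = ln(2) / t_half = ln(2) / 1600 = 4.332170e-04 /yr
t = -ln(A/A0) / lambda
t = -ln(0.24) / 4.332170e-04
t = 3294.2 yr

3294.2


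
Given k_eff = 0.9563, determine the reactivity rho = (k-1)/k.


rho = (k_eff - 1) / k_eff
rho = (0.9563 - 1) / 0.9563
rho = -0.045697

-0.045697


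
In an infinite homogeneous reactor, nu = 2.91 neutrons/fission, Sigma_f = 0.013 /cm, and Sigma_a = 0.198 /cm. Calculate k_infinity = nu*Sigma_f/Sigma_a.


k_inf = nu * Sigma_f / Sigma_a
k_inf = 2.91 * 0.013 / 0.198
k_inf = 0.19106

0.19106


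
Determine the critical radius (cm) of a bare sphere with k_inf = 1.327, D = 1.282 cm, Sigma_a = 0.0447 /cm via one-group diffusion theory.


L^2 = D / Sigma_a = 1.282 / 0.0447 = 28.68009 cm^2
B_m^2 = (k_inf - 1) / L^2 = (1.327 - 1) / 28.68009 = 0.01140164 /cm^2
For a bare sphere: B_g = pi/R, so R_c = pi / sqrt(B_m^2)
R_c = pi / sqrt(0.01140164) = 29.422 cm

29.422


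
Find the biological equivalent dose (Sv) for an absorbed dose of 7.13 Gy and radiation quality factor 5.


H = D * Q
H = 7.13 * 5
H = 35.650 Sv

35.650


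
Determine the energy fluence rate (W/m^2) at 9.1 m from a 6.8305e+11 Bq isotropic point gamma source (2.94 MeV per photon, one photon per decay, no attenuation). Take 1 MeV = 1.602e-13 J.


psi = A * E * 1.602e-13 / (4*pi*r^2)
psi = 6.8305e+11 * 2.94 * 1.602e-13 / (4*pi*9.1^2)
psi = 3.0915e-04 W/m^2

3.0915e-04
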